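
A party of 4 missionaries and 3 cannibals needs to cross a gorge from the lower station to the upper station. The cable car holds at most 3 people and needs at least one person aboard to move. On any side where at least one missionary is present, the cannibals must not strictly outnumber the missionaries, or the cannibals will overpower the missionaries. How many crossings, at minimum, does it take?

Counting alone: each trip to the upper station takes at most 3 across and each return brings at least 1 back, so after t trips out (and t−1 returns) at most 3t − (t−1) of the 7 are across; that first reaches 7 at t = 3, so at least 5 crossings are needed.
The plan below uses exactly 5 crossings, so it is optimal:
1. 3 cannibals → the upper station.  (the lower station: 4M 0C; the upper station: 0M 3C)
2. 1 cannibal ← the lower station.  (the lower station: 4M 1C; the upper station: 0M 2C)
3. 3 missionaries → the upper station.  (the lower station: 1M 1C; the upper station: 3M 2C)
4. 1 missionary ← the lower station.  (the lower station: 2M 1C; the upper station: 2M 2C)
5. 2 missionaries and 1 cannibal → the upper station.  (the lower station: 0M 0C; the upper station: 4M 3C)

5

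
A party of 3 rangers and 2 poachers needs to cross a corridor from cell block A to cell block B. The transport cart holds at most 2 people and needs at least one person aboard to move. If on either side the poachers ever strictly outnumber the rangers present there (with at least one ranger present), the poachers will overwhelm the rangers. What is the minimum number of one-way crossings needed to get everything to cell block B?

Counting alone: each trip to cell block B takes at most 2 across and each return brings at least 1 back, so after t trips out (and t−1 returns) at most 2t − (t−1) of the 5 are across; that first reaches 5 at t = 4, so at least 7 crossings are needed.
The plan below uses exactly 7 crossings, so it is optimal:
1. 2 poachers → cell block B.  (cell block A: 3R 0P; cell block B: 0R 2P)
2. 1 poacher ← cell block A.  (cell block A: 3R 1P; cell block B: 0R 1P)
3. 2 rangers → cell block B.  (cell block A: 1R 1P; cell block B: 2R 1P)
4. 1 ranger ← cell block A.  (cell block A: 2R 1P; cell block B: 1R 1P)
5. 1 ranger and 1 poacher → cell block B.  (cell block A: 1R 0P; cell block B: 2R 2P)
6. 1 poacher ← cell block A.  (cell block A: 1R 1P; cell block B: 2R 1P)
7. 1 ranger and 1 poacher → cell block B.  (cell block A: 0R 0P; cell block B: 3R 2P)

7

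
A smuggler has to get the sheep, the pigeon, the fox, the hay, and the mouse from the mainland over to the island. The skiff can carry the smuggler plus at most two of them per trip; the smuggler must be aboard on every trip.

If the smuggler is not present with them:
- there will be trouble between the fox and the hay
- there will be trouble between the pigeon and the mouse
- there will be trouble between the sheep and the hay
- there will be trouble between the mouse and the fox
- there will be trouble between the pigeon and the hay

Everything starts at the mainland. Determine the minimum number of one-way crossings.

Counting alone: the smuggler can take at most 2 across per trip to the island, so moving all 5 needs at least 3 loaded trips out, with a return between consecutive ones — at least 5 crossings.
The safety rule pushes this higher. Following every safe sequence of crossings, the most of the 5 that can be at the island as the skiff arrives there on crossing 5 is 4 — never all 5.
So no plan with fewer than 7 crossings exists, and this one achieves 7:
1. Smuggler goes to the island with the hay and the mouse.  [the mainland: the fox, the pigeon, the sheep | the island: the hay, the mouse]
2. Smuggler goes back to the mainland alone.  [the mainland: the fox, the pigeon, the sheep | the island: the hay, the mouse]
3. Smuggler goes to the island with the sheep.  [the mainland: the fox, the pigeon | the island: the hay, the mouse, the sheep]
4. Smuggler goes back to the mainland with the hay.  [the mainland: the fox, the hay, the pigeon | the island: the mouse, the sheep]
5. Smuggler goes to the island with the fox and the pigeon.  [the mainland: the hay | the island: the fox, the mouse, the pigeon, the sheep]
6. Smuggler goes back to the mainland with the mouse.  [the mainland: the hay, the mouse | the island: the fox, the pigeon, the sheep]
7. Smuggler goes to the island with the hay and the mouse.  [the mainland: — | the island: the fox, the hay, the mouse, the pigeon, the sheep]

7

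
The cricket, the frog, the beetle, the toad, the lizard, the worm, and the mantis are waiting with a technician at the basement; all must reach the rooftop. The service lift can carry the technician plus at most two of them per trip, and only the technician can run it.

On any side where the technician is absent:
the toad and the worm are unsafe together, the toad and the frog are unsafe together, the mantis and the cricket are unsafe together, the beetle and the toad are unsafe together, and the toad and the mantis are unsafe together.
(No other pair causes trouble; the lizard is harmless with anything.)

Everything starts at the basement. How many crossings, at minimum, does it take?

9

Counting alone: the technician can take at most 2 across per trip to the rooftop, so moving all 7 needs at least 4 loaded trips out, with a return between consecutive ones — at least 7 crossings.
The safety rule pushes this higher. Following every safe sequence of crossings, the most of the 7 that can be at the rooftop as the service lift arrives there on crossing 7 is 6 — never all 7.
So no plan with fewer than 9 crossings exists, and this one achieves 9:
1. Technician goes to the rooftop with the cricket and the toad.
2. Technician goes back to the basement alone.
3. Technician goes to the rooftop with the lizard.
4. Technician goes back to the basement alone.
5. Technician goes to the rooftop with the beetle and the frog.
6. Technician goes back to the basement with the toad.
7. Technician goes to the rooftop with the toad and the worm.
8. Technician goes back to the basement with the toad.
9. Technician goes to the rooftop with the mantis and the toad.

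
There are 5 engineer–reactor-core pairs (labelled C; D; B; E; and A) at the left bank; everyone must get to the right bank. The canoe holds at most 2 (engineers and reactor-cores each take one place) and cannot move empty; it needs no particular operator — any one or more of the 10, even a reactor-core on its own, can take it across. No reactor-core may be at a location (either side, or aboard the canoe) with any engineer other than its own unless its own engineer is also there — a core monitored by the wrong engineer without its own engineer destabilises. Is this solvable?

Following every safe sequence of crossings from the start, the most of the 10 that can be at the right bank as the canoe arrives there on crossings 1, 3, 5, 7 is 2, 3, 4, 5 respectively; the best ever achieved is 5 of 10.
From crossing 9 on, no configuration arises that was not already reachable earlier: only 82 distinct safe configurations (who is on which side, and where the canoe is) can ever be reached, none of them has everyone across, and every continuation just revisits them. So no valid plan exists.

No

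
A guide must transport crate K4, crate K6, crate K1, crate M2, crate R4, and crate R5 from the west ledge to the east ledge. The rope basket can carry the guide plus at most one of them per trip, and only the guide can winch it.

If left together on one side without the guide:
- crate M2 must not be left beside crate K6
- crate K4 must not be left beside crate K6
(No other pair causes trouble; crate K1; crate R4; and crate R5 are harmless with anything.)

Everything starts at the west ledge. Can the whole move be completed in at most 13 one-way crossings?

Yes — this plan uses 13 crossings (≤ 13):
1. Guide goes to the east ledge with crate K6.  [the west ledge: crate K1, crate K4, crate M2, crate R4, crate R5 | the east ledge: crate K6]
2. Guide goes back to the west ledge alone.  [the west ledge: crate K1, crate K4, crate M2, crate R4, crate R5 | the east ledge: crate K6]
3. Guide goes to the east ledge with crate K4.  [the west ledge: crate K1, crate M2, crate R4, crate R5 | the east ledge: crate K4, crate K6]
4. Guide goes back to the west ledge with crate K6.  [the west ledge: crate K1, crate K6, crate M2, crate R4, crate R5 | the east ledge: crate K4]
5. Guide goes to the east ledge with crate M2.  [the west ledge: crate K1, crate K6, crate R4, crate R5 | the east ledge: crate K4, crate M2]
6. Guide goes back to the west ledge alone.  [the west ledge: crate K1, crate K6, crate R4, crate R5 | the east ledge: crate K4, crate M2]
7. Guide goes to the east ledge with crate K1.  [the west ledge: crate K6, crate R4, crate R5 | the east ledge: crate K1, crate K4, crate M2]
8. Guide goes back to the west ledge alone.  [the west ledge: crate K6, crate R4, crate R5 | the east ledge: crate K1, crate K4, crate M2]
9. Guide goes to the east ledge with crate R4.  [the west ledge: crate K6, crate R5 | the east ledge: crate K1, crate K4, crate M2, crate R4]
10. Guide goes back to the west ledge alone.  [the west ledge: crate K6, crate R5 | the east ledge: crate K1, crate K4, crate M2, crate R4]
11. Guide goes to the east ledge with crate R5.  [the west ledge: crate K6 | the east ledge: crate K1, crate K4, crate M2, crate R4, crate R5]
12. Guide goes back to the west ledge alone.  [the west ledge: crate K6 | the east ledge: crate K1, crate K4, crate M2, crate R4, crate R5]
13. Guide goes to the east ledge with crate K6.  [the west ledge: — | the east ledge: crate K1, crate K4, crate K6, crate M2, crate R4, crate R5]

Yes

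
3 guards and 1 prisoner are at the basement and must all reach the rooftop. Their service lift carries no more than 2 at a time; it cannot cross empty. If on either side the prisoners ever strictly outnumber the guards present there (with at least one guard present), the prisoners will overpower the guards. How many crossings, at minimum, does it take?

Counting alone: each trip to the rooftop takes at most 2 across and each return brings at least 1 back, so after t trips out (and t−1 returns) at most 2t − (t−1) of the 4 are across; that first reaches 4 at t = 3, so at least 5 crossings are needed.
The plan below uses exactly 5 crossings, so it is optimal:
1. 1 guard and 1 prisoner → the rooftop.  (the basement: 2G 0P; the rooftop: 1G 1P)
2. 1 prisoner ← the basement.  (the basement: 2G 1P; the rooftop: 1G 0P)
3. 1 guard and 1 prisoner → the rooftop.  (the basement: 1G 0P; the rooftop: 2G 1P)
4. 1 prisoner ← the basement.  (the basement: 1G 1P; the rooftop: 2G 0P)
5. 1 guard and 1 prisoner → the rooftop.  (the basement: 0G 0P; the rooftop: 3G 1P)

5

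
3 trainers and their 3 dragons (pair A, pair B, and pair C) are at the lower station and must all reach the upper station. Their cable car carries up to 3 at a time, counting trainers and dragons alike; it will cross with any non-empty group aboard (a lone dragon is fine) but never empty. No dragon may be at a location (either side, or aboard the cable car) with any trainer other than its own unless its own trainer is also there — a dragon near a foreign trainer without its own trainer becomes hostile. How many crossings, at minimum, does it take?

Counting alone: each trip to the upper station takes at most 3 across and each return brings at least 1 back, so after t trips out (and t−1 returns) at most 3t − (t−1) of the 6 are across; that first reaches 6 at t = 3, so at least 5 crossings are needed.
The plan below uses exactly 5 crossings, so it is optimal:
1. dragon A and trainer A cross → the upper station.
2. trainer A crosses ← the lower station.
3. trainer A, trainer B, and trainer C cross → the upper station.
4. dragon A crosses ← the lower station.
5. dragon A, dragon B, and dragon C cross → the upper station.

5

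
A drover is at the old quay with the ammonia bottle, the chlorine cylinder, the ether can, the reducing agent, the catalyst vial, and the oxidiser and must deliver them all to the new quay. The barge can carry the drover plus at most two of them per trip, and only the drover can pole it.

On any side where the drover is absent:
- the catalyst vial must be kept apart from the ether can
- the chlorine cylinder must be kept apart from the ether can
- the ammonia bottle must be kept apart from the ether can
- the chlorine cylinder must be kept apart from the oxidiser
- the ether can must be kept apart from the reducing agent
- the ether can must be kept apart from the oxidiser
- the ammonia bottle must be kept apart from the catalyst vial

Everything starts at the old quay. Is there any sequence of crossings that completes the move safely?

Whatever the first load, the items left behind include a forbidden pair without the drover. No opening move is safe, so no plan exists.

No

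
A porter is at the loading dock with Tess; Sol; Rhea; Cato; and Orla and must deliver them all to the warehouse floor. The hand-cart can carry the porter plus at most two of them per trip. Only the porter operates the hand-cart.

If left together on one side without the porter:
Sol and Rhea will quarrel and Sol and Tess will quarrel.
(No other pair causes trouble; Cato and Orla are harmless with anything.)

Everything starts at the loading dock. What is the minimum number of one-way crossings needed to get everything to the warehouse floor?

Counting alone: the porter can take at most 2 across per trip to the warehouse floor, so moving all 5 needs at least 3 loaded trips out, with a return between consecutive ones — at least 5 crossings.
The plan below uses exactly 5 crossings, so it is optimal:
1. Porter goes to the warehouse floor with Sol.  [the loading dock: Cato, Orla, Rhea, Tess | the warehouse floor: Sol]
2. Porter goes back to the loading dock alone.  [the loading dock: Cato, Orla, Rhea, Tess | the warehouse floor: Sol]
3. Porter goes to the warehouse floor with Cato and Orla.  [the loading dock: Rhea, Tess | the warehouse floor: Cato, Orla, Sol]
4. Porter goes back to the loading dock alone.  [the loading dock: Rhea, Tess | the warehouse floor: Cato, Orla, Sol]
5. Porter goes to the warehouse floor with Rhea and Tess.  [the loading dock: — | the warehouse floor: Cato, Orla, Rhea, Sol, Tess]

5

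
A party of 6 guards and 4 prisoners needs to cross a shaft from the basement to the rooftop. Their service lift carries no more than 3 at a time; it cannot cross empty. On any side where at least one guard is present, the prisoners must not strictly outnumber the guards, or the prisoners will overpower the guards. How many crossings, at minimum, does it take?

9

Counting alone: each trip to the rooftop takes at most 3 across and each return brings at least 1 back, so after t trips out (and t−1 returns) at most 3t − (t−1) of the 10 are across; that first reaches 10 at t = 5, so at least 9 crossings are needed.
The plan below uses exactly 9 crossings, so it is optimal:
1. 2 prisoners → the rooftop.  (the basement: 6G 2P; the rooftop: 0G 2P)
2. 1 prisoner ← the basement.  (the basement: 6G 3P; the rooftop: 0G 1P)
3. 3 prisoners → the rooftop.  (the basement: 6G 0P; the rooftop: 0G 4P)
4. 1 prisoner ← the basement.  (the basement: 6G 1P; the rooftop: 0G 3P)
5. 3 guards → the rooftop.  (the basement: 3G 1P; the rooftop: 3G 3P)
6. 1 prisoner ← the basement.  (the basement: 3G 2P; the rooftop: 3G 2P)
7. 1 guard and 2 prisoners → the rooftop.  (the basement: 2G 0P; the rooftop: 4G 4P)
8. 1 prisoner ← the basement.  (the basement: 2G 1P; the rooftop: 4G 3P)
9. 2 guards and 1 prisoner → the rooftop.  (the basement: 0G 0P; the rooftop: 6G 4P)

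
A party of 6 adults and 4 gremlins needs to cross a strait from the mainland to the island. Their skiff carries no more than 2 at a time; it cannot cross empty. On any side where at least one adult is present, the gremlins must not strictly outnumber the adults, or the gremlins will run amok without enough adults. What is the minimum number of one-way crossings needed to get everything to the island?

17

Counting alone: each trip to the island takes at most 2 across and each return brings at least 1 back, so after t trips out (and t−1 returns) at most 2t − (t−1) of the 10 are across; that first reaches 10 at t = 9, so at least 17 crossings are needed.
The plan below uses exactly 17 crossings, so it is optimal:
1. 2 gremlins → the island.  (the mainland: 6A 2G; the island: 0A 2G)
2. 1 gremlin ← the mainland.  (the mainland: 6A 3G; the island: 0A 1G)
3. 2 gremlins → the island.  (the mainland: 6A 1G; the island: 0A 3G)
4. 1 gremlin ← the mainland.  (the mainland: 6A 2G; the island: 0A 2G)
5. 2 adults → the island.  (the mainland: 4A 2G; the island: 2A 2G)
6. 1 gremlin ← the mainland.  (the mainland: 4A 3G; the island: 2A 1G)
7. 1 adult and 1 gremlin → the island.  (the mainland: 3A 2G; the island: 3A 2G)
8. 1 gremlin ← the mainland.  (the mainland: 3A 3G; the island: 3A 1G)
9. 2 gremlins → the island.  (the mainland: 3A 1G; the island: 3A 3G)
10. 1 gremlin ← the mainland.  (the mainland: 3A 2G; the island: 3A 2G)
11. 1 adult and 1 gremlin → the island.  (the mainland: 2A 1G; the island: 4A 3G)
12. 1 gremlin ← the mainland.  (the mainland: 2A 2G; the island: 4A 2G)
13. 2 gremlins → the island.  (the mainland: 2A 0G; the island: 4A 4G)
14. 1 gremlin ← the mainland.  (the mainland: 2A 1G; the island: 4A 3G)
15. 1 adult and 1 gremlin → the island.  (the mainland: 1A 0G; the island: 5A 4G)
16. 1 gremlin ← the mainland.  (the mainland: 1A 1G; the island: 5A 3G)
17. 1 adult and 1 gremlin → the island.  (the mainland: 0A 0G; the island: 6A 4G)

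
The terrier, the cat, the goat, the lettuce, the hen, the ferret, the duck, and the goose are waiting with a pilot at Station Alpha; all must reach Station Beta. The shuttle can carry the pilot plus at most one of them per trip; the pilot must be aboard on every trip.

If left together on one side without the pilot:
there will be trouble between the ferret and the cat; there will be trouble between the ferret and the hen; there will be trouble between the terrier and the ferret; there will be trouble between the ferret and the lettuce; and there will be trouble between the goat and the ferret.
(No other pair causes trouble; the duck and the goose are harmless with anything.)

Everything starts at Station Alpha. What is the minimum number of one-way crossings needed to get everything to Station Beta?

Following every safe sequence of crossings from the start, the most of the 8 that can be at Station Beta as the shuttle arrives there on crossings 1, 3, 5, 7 is 1, 2, 3, 4 respectively; the best ever achieved is 4 of 8.
From crossing 9 on, no configuration arises that was not already reachable earlier: only 52 distinct safe configurations (who is on which side, and where the shuttle is) can ever be reached, none of them has everyone across, and every continuation just revisits them. So no valid plan exists.

impossible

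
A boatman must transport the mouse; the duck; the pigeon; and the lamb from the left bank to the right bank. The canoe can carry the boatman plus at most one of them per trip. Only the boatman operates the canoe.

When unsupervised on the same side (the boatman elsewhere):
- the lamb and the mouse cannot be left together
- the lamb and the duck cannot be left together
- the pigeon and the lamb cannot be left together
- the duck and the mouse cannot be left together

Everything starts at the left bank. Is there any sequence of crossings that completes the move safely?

Whatever the first load, the items left behind include a forbidden pair without the boatman. No opening move is safe, so no plan exists.

No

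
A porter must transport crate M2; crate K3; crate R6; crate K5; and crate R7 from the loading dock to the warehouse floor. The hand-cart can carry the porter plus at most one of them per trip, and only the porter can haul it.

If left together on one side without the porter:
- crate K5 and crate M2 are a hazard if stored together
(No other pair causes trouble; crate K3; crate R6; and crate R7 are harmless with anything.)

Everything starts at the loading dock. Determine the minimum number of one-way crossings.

Counting alone: the porter can take at most 1 across per trip to the warehouse floor, so moving all 5 needs at least 5 loaded trips out, with a return between consecutive ones — at least 9 crossings.
The plan below uses exactly 9 crossings, so it is optimal:
1. Porter goes to the warehouse floor with crate M2.
2. Porter goes back to the loading dock alone.
3. Porter goes to the warehouse floor with crate K3.
4. Porter goes back to the loading dock alone.
5. Porter goes to the warehouse floor with crate R6.
6. Porter goes back to the loading dock alone.
7. Porter goes to the warehouse floor with crate R7.
8. Porter goes back to the loading dock alone.
9. Porter goes to the warehouse floor with crate K5.

9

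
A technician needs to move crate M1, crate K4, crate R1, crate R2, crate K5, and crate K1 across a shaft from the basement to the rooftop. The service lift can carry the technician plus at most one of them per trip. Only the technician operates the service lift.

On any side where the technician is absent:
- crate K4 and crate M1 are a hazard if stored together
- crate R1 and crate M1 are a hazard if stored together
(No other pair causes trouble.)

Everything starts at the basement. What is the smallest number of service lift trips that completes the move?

13

Counting alone: the technician can take at most 1 across per trip to the rooftop, so moving all 6 needs at least 6 loaded trips out, with a return between consecutive ones — at least 11 crossings.
The safety rule pushes this higher. Following every safe sequence of crossings, the most of the 6 that can be at the rooftop as the service lift arrives there on crossing 11 is 5 — never all 6.
So no plan with fewer than 13 crossings exists, and this one achieves 13:
1. Technician goes to the rooftop with crate M1.
2. Technician goes back to the basement alone.
3. Technician goes to the rooftop with crate K4.
4. Technician goes back to the basement with crate M1.
5. Technician goes to the rooftop with crate R1.
6. Technician goes back to the basement alone.
7. Technician goes to the rooftop with crate R2.
8. Technician goes back to the basement alone.
9. Technician goes to the rooftop with crate K5.
10. Technician goes back to the basement alone.
11. Technician goes to the rooftop with crate K1.
12. Technician goes back to the basement alone.
13. Technician goes to the rooftop with crate M1.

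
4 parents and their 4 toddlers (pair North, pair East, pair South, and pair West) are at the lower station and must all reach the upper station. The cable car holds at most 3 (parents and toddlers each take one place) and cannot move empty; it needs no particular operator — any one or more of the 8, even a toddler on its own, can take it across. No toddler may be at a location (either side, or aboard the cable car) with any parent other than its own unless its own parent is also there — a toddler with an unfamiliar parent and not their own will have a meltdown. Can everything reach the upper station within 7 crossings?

Counting alone: each trip to the upper station takes at most 3 across and each return brings at least 1 back, so after t trips out (and t−1 returns) at most 3t − (t−1) of the 8 are across; that first reaches 8 at t = 4, so at least 7 crossings are needed.
The safety rule pushes this higher. Following every safe sequence of crossings, the most of the 8 that can be at the upper station as the cable car arrives there on crossing 7 is 7 — never all 8.
So the move cannot be finished within 7 crossings. (The shortest complete plan takes 9:)
1. parent North and toddler North cross → the upper station.
2. parent North crosses ← the lower station.
3. parent East, parent North, and toddler East cross → the upper station.
4. parent North and toddler North cross ← the lower station.
5. parent North, parent South, and parent West cross → the upper station.
6. toddler East crosses ← the lower station.
7. toddler East and toddler North cross → the upper station.
8. toddler North crosses ← the lower station.
9. toddler North, toddler South, and toddler West cross → the upper station.

No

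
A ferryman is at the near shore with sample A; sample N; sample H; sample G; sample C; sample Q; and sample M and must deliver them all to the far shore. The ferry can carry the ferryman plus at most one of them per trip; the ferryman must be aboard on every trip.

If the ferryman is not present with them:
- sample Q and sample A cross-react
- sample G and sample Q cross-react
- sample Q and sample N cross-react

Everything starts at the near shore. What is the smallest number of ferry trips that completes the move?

Following every safe sequence of crossings from the start, the most of the 7 that can be at the far shore as the ferry arrives there on crossings 1, 3, 5, 7, 9 is 1, 2, 3, 4, 5 respectively; the best ever achieved is 5 of 7.
From crossing 11 on, no configuration arises that was not already reachable earlier: only 72 distinct safe configurations (who is on which side, and where the ferry is) can ever be reached, none of them has everyone across, and every continuation just revisits them. So no valid plan exists.

impossible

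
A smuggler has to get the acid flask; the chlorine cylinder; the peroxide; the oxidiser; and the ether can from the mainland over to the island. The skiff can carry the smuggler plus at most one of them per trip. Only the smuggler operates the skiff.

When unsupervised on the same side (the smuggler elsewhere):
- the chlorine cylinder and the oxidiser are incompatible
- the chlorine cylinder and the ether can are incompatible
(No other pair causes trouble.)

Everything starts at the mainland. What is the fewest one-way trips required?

Counting alone: the smuggler can take at most 1 across per trip to the island, so moving all 5 needs at least 5 loaded trips out, with a return between consecutive ones — at least 9 crossings.
The safety rule pushes this higher. Following every safe sequence of crossings, the most of the 5 that can be at the island as the skiff arrives there on crossing 9 is 4 — never all 5.
So no plan with fewer than 11 crossings exists, and this one achieves 11:
1. Smuggler goes to the island with the chlorine cylinder.
2. Smuggler goes back to the mainland alone.
3. Smuggler goes to the island with the acid flask.
4. Smuggler goes back to the mainland alone.
5. Smuggler goes to the island with the peroxide.
6. Smuggler goes back to the mainland alone.
7. Smuggler goes to the island with the oxidiser.
8. Smuggler goes back to the mainland with the chlorine cylinder.
9. Smuggler goes to the island with the ether can.
10. Smuggler goes back to the mainland alone.
11. Smuggler goes to the island with the chlorine cylinder.

11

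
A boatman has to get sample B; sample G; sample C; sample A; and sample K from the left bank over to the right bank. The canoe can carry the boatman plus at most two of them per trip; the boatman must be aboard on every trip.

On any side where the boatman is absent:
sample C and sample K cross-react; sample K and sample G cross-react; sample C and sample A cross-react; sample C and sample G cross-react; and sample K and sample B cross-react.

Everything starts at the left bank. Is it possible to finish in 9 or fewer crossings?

Yes — this plan uses 7 crossings (≤ 9):
1. Boatman goes to the right bank with sample C and sample K.  [the left bank: sample A, sample B, sample G | the right bank: sample C, sample K]
2. Boatman goes back to the left bank with sample C.  [the left bank: sample A, sample B, sample C, sample G | the right bank: sample K]
3. Boatman goes to the right bank with sample B and sample C.  [the left bank: sample A, sample G | the right bank: sample B, sample C, sample K]
4. Boatman goes back to the left bank with sample K.  [the left bank: sample A, sample G, sample K | the right bank: sample B, sample C]
5. Boatman goes to the right bank with sample A and sample G.  [the left bank: sample K | the right bank: sample A, sample B, sample C, sample G]
6. Boatman goes back to the left bank with sample C.  [the left bank: sample C, sample K | the right bank: sample A, sample B, sample G]
7. Boatman goes to the right bank with sample C and sample K.  [the left bank: — | the right bank: sample A, sample B, sample C, sample G, sample K]

Yes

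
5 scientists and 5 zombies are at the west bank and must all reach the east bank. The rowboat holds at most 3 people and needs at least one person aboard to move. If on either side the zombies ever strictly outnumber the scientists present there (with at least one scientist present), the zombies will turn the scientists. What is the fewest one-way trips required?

Counting alone: each trip to the east bank takes at most 3 across and each return brings at least 1 back, so after t trips out (and t−1 returns) at most 3t − (t−1) of the 10 are across; that first reaches 10 at t = 5, so at least 9 crossings are needed.
The safety rule pushes this higher. Following every safe sequence of crossings, the most of the 10 that can be at the east bank as the rowboat arrives there on crossing 9 is 9 — never all 10.
So no plan with fewer than 11 crossings exists, and this one achieves 11:
1. 2 zombies → the east bank.  (the west bank: 5S 3Z; the east bank: 0S 2Z)
2. 1 zombie ← the west bank.  (the west bank: 5S 4Z; the east bank: 0S 1Z)
3. 3 zombies → the east bank.  (the west bank: 5S 1Z; the east bank: 0S 4Z)
4. 1 zombie ← the west bank.  (the west bank: 5S 2Z; the east bank: 0S 3Z)
5. 3 scientists → the east bank.  (the west bank: 2S 2Z; the east bank: 3S 3Z)
6. 1 scientist and 1 zombie ← the west bank.  (the west bank: 3S 3Z; the east bank: 2S 2Z)
7. 3 scientists → the east bank.  (the west bank: 0S 3Z; the east bank: 5S 2Z)
8. 1 zombie ← the west bank.  (the west bank: 0S 4Z; the east bank: 5S 1Z)
9. 2 zombies → the east bank.  (the west bank: 0S 2Z; the east bank: 5S 3Z)
10. 1 zombie ← the west bank.  (the west bank: 0S 3Z; the east bank: 5S 2Z)
11. 3 zombies → the east bank.  (the west bank: 0S 0Z; the east bank: 5S 5Z)

11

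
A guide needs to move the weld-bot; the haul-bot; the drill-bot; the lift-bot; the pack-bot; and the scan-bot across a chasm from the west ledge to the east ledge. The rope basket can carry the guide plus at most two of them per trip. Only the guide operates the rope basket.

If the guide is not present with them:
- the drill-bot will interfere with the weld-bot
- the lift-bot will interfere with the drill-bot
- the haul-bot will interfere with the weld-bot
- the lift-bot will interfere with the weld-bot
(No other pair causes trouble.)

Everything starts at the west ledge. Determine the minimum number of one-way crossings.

Counting alone: the guide can take at most 2 across per trip to the east ledge, so moving all 6 needs at least 3 loaded trips out, with a return between consecutive ones — at least 5 crossings.
The safety rule pushes this higher. Following every safe sequence of crossings, the most of the 6 that can be at the east ledge as the rope basket arrives there on crossings 5, 7 is 4, 5 respectively — never all 6.
So no plan with fewer than 9 crossings exists, and this one achieves 9:
1. Guide goes to the east ledge with the drill-bot and the weld-bot.
2. Guide goes back to the west ledge with the weld-bot.
3. Guide goes to the east ledge with the haul-bot and the weld-bot.
4. Guide goes back to the west ledge with the weld-bot.
5. Guide goes to the east ledge with the pack-bot and the weld-bot.
6. Guide goes back to the west ledge with the weld-bot.
7. Guide goes to the east ledge with the scan-bot and the weld-bot.
8. Guide goes back to the west ledge with the weld-bot.
9. Guide goes to the east ledge with the lift-bot and the weld-bot.

9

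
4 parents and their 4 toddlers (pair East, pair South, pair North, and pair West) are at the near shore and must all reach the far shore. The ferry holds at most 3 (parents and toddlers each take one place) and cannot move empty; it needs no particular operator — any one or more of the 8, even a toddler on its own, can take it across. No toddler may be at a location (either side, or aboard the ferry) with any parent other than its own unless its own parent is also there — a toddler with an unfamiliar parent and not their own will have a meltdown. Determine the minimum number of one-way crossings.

Counting alone: each trip to the far shore takes at most 3 across and each return brings at least 1 back, so after t trips out (and t−1 returns) at most 3t − (t−1) of the 8 are across; that first reaches 8 at t = 4, so at least 7 crossings are needed.
The safety rule pushes this higher. Following every safe sequence of crossings, the most of the 8 that can be at the far shore as the ferry arrives there on crossing 7 is 7 — never all 8.
So no plan with fewer than 9 crossings exists, and this one achieves 9:
1. parent East and toddler East cross → the far shore.
2. parent East crosses ← the near shore.
3. parent East, parent South, and toddler South cross → the far shore.
4. parent East and toddler East cross ← the near shore.
5. parent East, parent North, and parent West cross → the far shore.
6. toddler South crosses ← the near shore.
7. toddler East and toddler South cross → the far shore.
8. toddler East crosses ← the near shore.
9. toddler East, toddler North, and toddler West cross → the far shore.

9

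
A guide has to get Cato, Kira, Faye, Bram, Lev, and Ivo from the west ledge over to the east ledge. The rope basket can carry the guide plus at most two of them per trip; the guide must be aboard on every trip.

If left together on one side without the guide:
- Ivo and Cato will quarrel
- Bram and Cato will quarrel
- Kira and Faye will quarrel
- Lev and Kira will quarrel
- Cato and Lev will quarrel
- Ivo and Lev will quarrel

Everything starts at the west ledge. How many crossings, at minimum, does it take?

impossible

Whatever the first load, the items left behind include a forbidden pair without the guide. No opening move is safe, so no plan exists.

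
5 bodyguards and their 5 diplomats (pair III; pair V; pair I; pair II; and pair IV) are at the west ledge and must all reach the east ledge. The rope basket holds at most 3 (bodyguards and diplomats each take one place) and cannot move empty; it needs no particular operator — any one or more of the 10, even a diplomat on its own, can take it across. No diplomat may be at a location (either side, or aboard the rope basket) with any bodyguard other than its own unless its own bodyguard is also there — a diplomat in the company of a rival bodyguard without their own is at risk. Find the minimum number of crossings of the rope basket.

Counting alone: each trip to the east ledge takes at most 3 across and each return brings at least 1 back, so after t trips out (and t−1 returns) at most 3t − (t−1) of the 10 are across; that first reaches 10 at t = 5, so at least 9 crossings are needed.
The safety rule pushes this higher. Following every safe sequence of crossings, the most of the 10 that can be at the east ledge as the rope basket arrives there on crossing 9 is 9 — never all 10.
So no plan with fewer than 11 crossings exists, and this one achieves 11:
1. bodyguard III and diplomat III cross → the east ledge.
2. bodyguard III crosses ← the west ledge.
3. diplomat I, diplomat II, and diplomat V cross → the east ledge.
4. diplomat III crosses ← the west ledge.
5. bodyguard I, bodyguard II, and bodyguard V cross → the east ledge.
6. bodyguard V and diplomat V cross ← the west ledge.
7. bodyguard III, bodyguard IV, and bodyguard V cross → the east ledge.
8. diplomat I crosses ← the west ledge.
9. diplomat III and diplomat V cross → the east ledge.
10. diplomat III crosses ← the west ledge.
11. diplomat I, diplomat III, and diplomat IV cross → the east ledge.

11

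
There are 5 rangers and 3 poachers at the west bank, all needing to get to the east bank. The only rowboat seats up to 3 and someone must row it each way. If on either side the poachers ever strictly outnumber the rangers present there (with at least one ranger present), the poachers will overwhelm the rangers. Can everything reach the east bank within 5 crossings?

Counting alone: each trip to the east bank takes at most 3 across and each return brings at least 1 back, so after t trips out (and t−1 returns) at most 3t − (t−1) of the 8 are across; that first reaches 8 at t = 4, so at least 7 crossings are needed.
Since 5 < 7, 5 crossings cannot be enough. (The shortest complete plan in fact takes 7:)
1. 2 poachers → the east bank.  (the west bank: 5R 1P; the east bank: 0R 2P)
2. 1 poacher ← the west bank.  (the west bank: 5R 2P; the east bank: 0R 1P)
3. 2 rangers and 1 poacher → the east bank.  (the west bank: 3R 1P; the east bank: 2R 2P)
4. 1 poacher ← the west bank.  (the west bank: 3R 2P; the east bank: 2R 1P)
5. 1 ranger and 2 poachers → the east bank.  (the west bank: 2R 0P; the east bank: 3R 3P)
6. 1 poacher ← the west bank.  (the west bank: 2R 1P; the east bank: 3R 2P)
7. 2 rangers and 1 poacher → the east bank.  (the west bank: 0R 0P; the east bank: 5R 3P)

No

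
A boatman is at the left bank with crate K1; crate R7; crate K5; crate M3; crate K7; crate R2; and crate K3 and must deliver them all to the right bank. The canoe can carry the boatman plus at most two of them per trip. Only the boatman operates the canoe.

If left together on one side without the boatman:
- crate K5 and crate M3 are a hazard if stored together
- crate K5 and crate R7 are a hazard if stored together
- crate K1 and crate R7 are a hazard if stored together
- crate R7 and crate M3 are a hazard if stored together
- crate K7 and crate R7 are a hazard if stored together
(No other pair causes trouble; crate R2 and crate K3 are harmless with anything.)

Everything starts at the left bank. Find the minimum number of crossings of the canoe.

11

Counting alone: the boatman can take at most 2 across per trip to the right bank, so moving all 7 needs at least 4 loaded trips out, with a return between consecutive ones — at least 7 crossings.
The safety rule pushes this higher. Following every safe sequence of crossings, the most of the 7 that can be at the right bank as the canoe arrives there on crossings 7, 9 is 5, 6 respectively — never all 7.
So no plan with fewer than 11 crossings exists, and this one achieves 11:
1. Boatman goes to the right bank with crate K5 and crate R7.
2. Boatman goes back to the left bank with crate R7.
3. Boatman goes to the right bank with crate K1 and crate R7.
4. Boatman goes back to the left bank with crate R7.
5. Boatman goes to the right bank with crate K7 and crate R7.
6. Boatman goes back to the left bank with crate R7.
7. Boatman goes to the right bank with crate R2 and crate R7.
8. Boatman goes back to the left bank with crate R7.
9. Boatman goes to the right bank with crate K3 and crate R7.
10. Boatman goes back to the left bank with crate R7.
11. Boatman goes to the right bank with crate M3 and crate R7.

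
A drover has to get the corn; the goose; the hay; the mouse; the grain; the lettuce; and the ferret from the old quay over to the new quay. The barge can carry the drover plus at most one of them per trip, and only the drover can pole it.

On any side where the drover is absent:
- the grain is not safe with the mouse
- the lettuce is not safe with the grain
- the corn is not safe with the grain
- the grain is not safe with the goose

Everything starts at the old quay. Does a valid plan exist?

Following every safe sequence of crossings from the start, the most of the 7 that can be at the new quay as the barge arrives there on crossings 1, 3, 5, 7 is 1, 2, 3, 4 respectively; the best ever achieved is 4 of 7.
From crossing 9 on, no configuration arises that was not already reachable earlier: only 44 distinct safe configurations (who is on which side, and where the barge is) can ever be reached, none of them has everyone across, and every continuation just revisits them. So no valid plan exists.

No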